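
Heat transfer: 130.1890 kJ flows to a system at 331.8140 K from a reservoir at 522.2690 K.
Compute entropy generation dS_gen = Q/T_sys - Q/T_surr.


dS_sys = 130.1890/331.8140 = 0.3924 kJ/K
dS_surr = -130.1890/522.2690 = -0.2493 kJ/K
dS_gen = 0.3924 - 0.2493 = 0.1431 kJ/K (irreversible)

dS_gen = 0.1431 kJ/K, irreversible


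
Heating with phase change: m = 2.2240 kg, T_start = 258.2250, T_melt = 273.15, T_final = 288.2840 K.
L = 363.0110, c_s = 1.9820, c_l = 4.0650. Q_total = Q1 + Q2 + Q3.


Q1 (sensible, solid) = 2.2240 * 1.9820 * 14.9250 = 65.7889 kJ
Q2 (latent) = 2.2240 * 363.0110 = 807.3365 kJ
Q3 (sensible, liquid) = 2.2240 * 4.0650 * 15.1340 = 136.8198 kJ
Q_total = 1009.9452 kJ

1009.9452 kJ


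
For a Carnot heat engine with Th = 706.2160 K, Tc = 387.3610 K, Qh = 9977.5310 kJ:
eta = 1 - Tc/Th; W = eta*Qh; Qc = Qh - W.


eta = 1 - 387.3610/706.2160 = 0.4515
W = 0.4515 * 9977.5310 = 4504.8337 kJ
Qc = 9977.5310 - 4504.8337 = 5472.6973 kJ

eta = 45.1498%, W = 4504.8337 kJ, Qc = 5472.6973 kJ


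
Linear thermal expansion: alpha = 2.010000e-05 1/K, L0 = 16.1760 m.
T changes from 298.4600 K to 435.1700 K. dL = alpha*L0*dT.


dT = 136.7100 K
dL = 2.010000e-05 * 16.1760 * 136.7100 = 0.044450 m
L_final = 16.220450 m

dL = 0.044450 m


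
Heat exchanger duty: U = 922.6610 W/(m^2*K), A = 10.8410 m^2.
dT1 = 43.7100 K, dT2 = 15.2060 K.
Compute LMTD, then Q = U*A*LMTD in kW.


LMTD = 26.9953 K
Q = 922.6610 * 10.8410 * 26.9953 = 270022.4962 W = 270.0225 kW

270.0225 kW


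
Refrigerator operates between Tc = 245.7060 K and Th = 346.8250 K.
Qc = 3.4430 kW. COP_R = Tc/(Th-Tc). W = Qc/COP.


COP = 245.7060 / 101.1190 = 2.4299
W = 3.4430 / 2.4299 = 1.4169 kW

COP = 2.4299, W = 1.4169 kW


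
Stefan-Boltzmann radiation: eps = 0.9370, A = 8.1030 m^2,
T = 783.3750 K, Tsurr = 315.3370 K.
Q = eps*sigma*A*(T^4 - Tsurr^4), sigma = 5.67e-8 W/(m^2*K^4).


T^4 = 3.7660e+11
Tsurr^4 = 9.8878e+09
Q = 0.9370 * 5.67e-8 * 8.1030 * 3.6671e+11 = 157867.3508 W

157867.3508 W


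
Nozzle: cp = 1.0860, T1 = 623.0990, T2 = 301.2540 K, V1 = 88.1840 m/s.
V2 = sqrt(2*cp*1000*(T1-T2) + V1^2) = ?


dT = 321.8450 K
2*cp*1000*dT = 699047.3400
V1^2 = 7776.4179
V2 = sqrt(706823.7579) = 840.7281 m/s

840.7281 m/s


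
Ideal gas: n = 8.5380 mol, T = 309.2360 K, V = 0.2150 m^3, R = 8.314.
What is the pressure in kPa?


P = nRT/V = 8.5380 * 8.314 * 309.2360 / 0.2150
= 21951.0964 / 0.2150 = 102098.1229 Pa = 102.0981 kPa

102.0981 kPa


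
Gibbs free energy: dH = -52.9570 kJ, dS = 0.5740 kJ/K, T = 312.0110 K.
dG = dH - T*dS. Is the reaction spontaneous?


T*dS = 312.0110 * 0.5740 = 179.0943 kJ
dG = -52.9570 - 179.0943 = -232.0513 kJ (spontaneous)

dG = -232.0513 kJ, spontaneous


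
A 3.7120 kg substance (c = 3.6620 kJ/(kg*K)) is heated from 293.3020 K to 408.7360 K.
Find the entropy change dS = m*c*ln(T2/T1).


T2/T1 = 1.3936
ln(T2/T1) = 0.3319
dS = 3.7120 * 3.6620 * 0.3319 = 4.5112 kJ/K

4.5112 kJ/K


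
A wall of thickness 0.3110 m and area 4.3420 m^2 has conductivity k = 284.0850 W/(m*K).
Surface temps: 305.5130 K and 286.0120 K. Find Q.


dT = 19.5010 K
Q = 284.0850 * 4.3420 * 19.5010 / 0.3110 = 77345.4224 W

77345.4224 W


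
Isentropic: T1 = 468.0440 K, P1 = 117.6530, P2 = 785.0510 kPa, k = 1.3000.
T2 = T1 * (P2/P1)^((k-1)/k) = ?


(k-1)/k = 0.2308
(P2/P1)^exp = 1.5496
T2 = 468.0440 * 1.5496 = 725.2848 K

725.2848 K


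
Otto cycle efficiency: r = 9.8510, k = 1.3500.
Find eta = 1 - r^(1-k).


r^(k-1) = 2.2270
eta = 1 - 1/2.2270 = 0.5510 = 55.0963%

55.0963%


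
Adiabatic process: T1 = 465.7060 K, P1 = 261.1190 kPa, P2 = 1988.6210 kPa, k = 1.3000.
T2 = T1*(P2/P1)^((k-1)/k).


(k-1)/k = 0.2308
(P2/P1)^exp = 1.5976
T2 = 465.7060 * 1.5976 = 744.0193 K

744.0193 K


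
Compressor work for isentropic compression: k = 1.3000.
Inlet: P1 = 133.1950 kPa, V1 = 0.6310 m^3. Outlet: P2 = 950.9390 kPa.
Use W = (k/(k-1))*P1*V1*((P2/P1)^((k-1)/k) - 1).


(k-1)/k = 0.2308
(P2/P1)^exp = 1.5740
W = 4.3333 * 133.1950 * 0.6310 * (1.5740 - 1) = 209.0437 kJ

209.0437 kJ


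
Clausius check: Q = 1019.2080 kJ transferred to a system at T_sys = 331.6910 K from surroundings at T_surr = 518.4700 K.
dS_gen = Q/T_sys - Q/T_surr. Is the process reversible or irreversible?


dS_sys = 1019.2080/331.6910 = 3.0728 kJ/K
dS_surr = -1019.2080/518.4700 = -1.9658 kJ/K
dS_gen = 3.0728 - 1.9658 = 1.1070 kJ/K (irreversible)

dS_gen = 1.1070 kJ/K, irreversible


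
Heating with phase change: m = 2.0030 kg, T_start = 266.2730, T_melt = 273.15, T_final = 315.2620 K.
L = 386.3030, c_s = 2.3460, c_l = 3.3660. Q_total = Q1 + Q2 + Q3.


Q1 (sensible, solid) = 2.0030 * 2.3460 * 6.8770 = 32.3153 kJ
Q2 (latent) = 2.0030 * 386.3030 = 773.7649 kJ
Q3 (sensible, liquid) = 2.0030 * 3.3660 * 42.1120 = 283.9232 kJ
Q_total = 1090.0034 kJ

1090.0034 kJ


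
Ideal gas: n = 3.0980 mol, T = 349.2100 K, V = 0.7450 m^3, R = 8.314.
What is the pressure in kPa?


P = nRT/V = 3.0980 * 8.314 * 349.2100 / 0.7450
= 8994.5224 / 0.7450 = 12073.1844 Pa = 12.0732 kPa

12.0732 kPa


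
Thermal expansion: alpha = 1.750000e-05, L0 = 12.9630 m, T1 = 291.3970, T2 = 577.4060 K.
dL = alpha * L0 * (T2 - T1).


dT = 286.0090 K
dL = 1.750000e-05 * 12.9630 * 286.0090 = 0.064882 m
L_final = 13.027882 m

dL = 0.064882 m


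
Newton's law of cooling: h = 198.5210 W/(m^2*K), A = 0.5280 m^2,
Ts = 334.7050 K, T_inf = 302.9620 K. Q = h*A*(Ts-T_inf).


dT = 31.7430 K
Q = 198.5210 * 0.5280 * 31.7430 = 3327.2723 W

3327.2723 W


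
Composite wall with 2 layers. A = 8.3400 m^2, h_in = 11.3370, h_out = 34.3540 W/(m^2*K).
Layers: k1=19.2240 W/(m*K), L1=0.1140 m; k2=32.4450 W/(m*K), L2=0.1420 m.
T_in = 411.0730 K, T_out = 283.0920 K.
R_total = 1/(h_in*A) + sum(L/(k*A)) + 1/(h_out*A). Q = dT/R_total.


R_conv_in = 1/(11.3370*8.3400) = 0.0106
R_1 = 0.1140/(19.2240*8.3400) = 0.0007
R_2 = 0.1420/(32.4450*8.3400) = 0.0005
R_conv_out = 1/(34.3540*8.3400) = 0.0035
R_total = 0.0153 K/W
Q = 127.9810 / 0.0153 = 8363.4490 W

R_total = 0.0153 K/W, Q = 8363.4490 W


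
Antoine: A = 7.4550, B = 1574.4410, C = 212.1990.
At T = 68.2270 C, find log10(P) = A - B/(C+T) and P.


C+T = 280.4260
B/(C+T) = 5.6145
log10(P) = 7.4550 - 5.6145 = 1.8405
P = 10^1.8405 = 69.2689 mmHg

69.2689 mmHg


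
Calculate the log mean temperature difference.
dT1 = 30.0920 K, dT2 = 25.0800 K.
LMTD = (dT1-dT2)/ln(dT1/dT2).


dT1/dT2 = 1.1998
ln(dT1/dT2) = 0.1822
LMTD = 5.0120 / 0.1822 = 27.5099 K

27.5099 K


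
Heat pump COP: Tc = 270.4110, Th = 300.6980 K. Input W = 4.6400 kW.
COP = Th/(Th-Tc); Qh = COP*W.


COP = 300.6980 / 30.2870 = 9.9283
Qh = 9.9283 * 4.6400 = 46.0672 kW

COP = 9.9283, Qh = 46.0672 kW


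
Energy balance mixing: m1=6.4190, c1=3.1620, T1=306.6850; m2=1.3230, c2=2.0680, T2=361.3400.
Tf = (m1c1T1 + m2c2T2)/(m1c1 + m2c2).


num = 7213.3613
den = 23.0328
Tf = 313.1772 K

313.1772 K


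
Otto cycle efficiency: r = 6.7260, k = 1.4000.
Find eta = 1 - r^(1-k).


r^(k-1) = 2.1434
eta = 1 - 1/2.1434 = 0.5335 = 53.3451%

53.3451%


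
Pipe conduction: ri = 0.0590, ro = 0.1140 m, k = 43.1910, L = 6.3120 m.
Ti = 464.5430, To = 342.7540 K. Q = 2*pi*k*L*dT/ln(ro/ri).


dT = 121.7890 K
ln(ro/ri) = 0.6587
Q = 2*pi*43.1910*6.3120*121.7890 / 0.6587 = 316727.8337 W

316727.8337 W


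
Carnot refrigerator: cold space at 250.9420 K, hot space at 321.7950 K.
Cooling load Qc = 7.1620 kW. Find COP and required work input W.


COP = 250.9420 / 70.8530 = 3.5417
W = 7.1620 / 3.5417 = 2.0222 kW

COP = 3.5417, W = 2.0222 kW


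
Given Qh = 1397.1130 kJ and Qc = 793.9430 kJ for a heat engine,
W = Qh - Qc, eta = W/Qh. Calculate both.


W = 1397.1130 - 793.9430 = 603.1700 kJ
eta = 603.1700 / 1397.1130 = 0.4317 = 43.1726%

W = 603.1700 kJ, eta = 43.1726%


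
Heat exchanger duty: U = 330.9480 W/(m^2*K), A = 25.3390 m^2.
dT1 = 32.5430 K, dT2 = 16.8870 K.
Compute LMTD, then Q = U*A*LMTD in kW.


LMTD = 23.8652 K
Q = 330.9480 * 25.3390 * 23.8652 = 200130.9049 W = 200.1309 kW

200.1309 kW


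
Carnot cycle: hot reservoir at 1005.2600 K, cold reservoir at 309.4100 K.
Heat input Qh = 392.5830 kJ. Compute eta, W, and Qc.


eta = 1 - 309.4100/1005.2600 = 0.6922
W = 0.6922 * 392.5830 = 271.7495 kJ
Qc = 392.5830 - 271.7495 = 120.8335 kJ

eta = 69.2209%, W = 271.7495 kJ, Qc = 120.8335 kJ


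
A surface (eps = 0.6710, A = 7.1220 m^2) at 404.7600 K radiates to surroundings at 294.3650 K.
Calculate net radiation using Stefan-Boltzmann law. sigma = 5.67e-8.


T^4 = 2.6840e+10
Tsurr^4 = 7.5084e+09
Q = 0.6710 * 5.67e-8 * 7.1220 * 1.9332e+10 = 5238.2628 W

5238.2628 W


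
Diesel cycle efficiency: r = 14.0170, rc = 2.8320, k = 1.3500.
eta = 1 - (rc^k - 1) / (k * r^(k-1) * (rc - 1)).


r^(k-1) = 2.5196
rc^k = 4.0769
eta = 0.5062 = 50.6236%

50.6236%


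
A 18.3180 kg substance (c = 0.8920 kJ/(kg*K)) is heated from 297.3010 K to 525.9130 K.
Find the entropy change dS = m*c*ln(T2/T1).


T2/T1 = 1.7690
ln(T2/T1) = 0.5704
dS = 18.3180 * 0.8920 * 0.5704 = 9.3200 kJ/K

9.3200 kJ/K


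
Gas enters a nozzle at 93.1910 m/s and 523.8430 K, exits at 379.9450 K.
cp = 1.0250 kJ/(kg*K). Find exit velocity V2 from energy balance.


dT = 143.8980 K
2*cp*1000*dT = 294990.9000
V1^2 = 8684.5625
V2 = sqrt(303675.4625) = 551.0676 m/s

551.0676 m/s


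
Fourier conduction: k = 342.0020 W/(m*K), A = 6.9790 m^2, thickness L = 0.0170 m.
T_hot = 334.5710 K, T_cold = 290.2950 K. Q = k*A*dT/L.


dT = 44.2760 K
Q = 342.0020 * 6.9790 * 44.2760 / 0.0170 = 6216433.6337 W

6216433.6337 W


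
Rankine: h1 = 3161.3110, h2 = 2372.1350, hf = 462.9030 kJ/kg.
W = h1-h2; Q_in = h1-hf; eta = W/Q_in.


W = 789.1760 kJ/kg
Q_in = 2698.4080 kJ/kg
eta = 0.2925 = 29.2460%

eta = 29.2460%


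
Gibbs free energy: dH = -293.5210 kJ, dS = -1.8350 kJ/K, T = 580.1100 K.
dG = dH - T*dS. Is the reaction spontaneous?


T*dS = 580.1100 * -1.8350 = -1064.5019 kJ
dG = -293.5210 + 1064.5019 = 770.9809 kJ (non-spontaneous)

dG = 770.9809 kJ, non-spontaneous


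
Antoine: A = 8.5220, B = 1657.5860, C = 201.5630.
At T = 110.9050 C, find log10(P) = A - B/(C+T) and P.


C+T = 312.4680
B/(C+T) = 5.3048
log10(P) = 8.5220 - 5.3048 = 3.2172
P = 10^3.2172 = 1648.8517 mmHg

1648.8517 mmHg


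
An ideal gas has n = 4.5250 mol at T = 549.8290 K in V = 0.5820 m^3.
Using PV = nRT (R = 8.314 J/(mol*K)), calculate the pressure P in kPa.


P = nRT/V = 4.5250 * 8.314 * 549.8290 / 0.5820
= 20685.0343 / 0.5820 = 35541.2961 Pa = 35.5413 kPa

35.5413 kPa


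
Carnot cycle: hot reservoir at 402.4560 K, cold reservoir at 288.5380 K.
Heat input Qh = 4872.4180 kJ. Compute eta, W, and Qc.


eta = 1 - 288.5380/402.4560 = 0.2831
W = 0.2831 * 4872.4180 = 1379.1722 kJ
Qc = 4872.4180 - 1379.1722 = 3493.2458 kJ

eta = 28.3057%, W = 1379.1722 kJ, Qc = 3493.2458 kJ


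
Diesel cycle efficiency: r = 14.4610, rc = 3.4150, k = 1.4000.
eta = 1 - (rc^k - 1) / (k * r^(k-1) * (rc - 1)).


r^(k-1) = 2.9112
rc^k = 5.5814
eta = 0.5345 = 53.4544%

53.4544%


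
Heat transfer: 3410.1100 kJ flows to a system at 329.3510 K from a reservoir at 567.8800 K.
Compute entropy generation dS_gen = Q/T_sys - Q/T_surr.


dS_sys = 3410.1100/329.3510 = 10.3540 kJ/K
dS_surr = -3410.1100/567.8800 = -6.0050 kJ/K
dS_gen = 10.3540 - 6.0050 = 4.3490 kJ/K (irreversible)

dS_gen = 4.3490 kJ/K, irreversible


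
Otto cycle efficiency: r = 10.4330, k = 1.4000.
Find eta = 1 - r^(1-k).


r^(k-1) = 2.5548
eta = 1 - 1/2.5548 = 0.6086 = 60.8586%

60.8586%


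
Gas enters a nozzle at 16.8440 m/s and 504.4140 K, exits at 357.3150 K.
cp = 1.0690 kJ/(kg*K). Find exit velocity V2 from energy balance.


dT = 147.0990 K
2*cp*1000*dT = 314497.6620
V1^2 = 283.7203
V2 = sqrt(314781.3823) = 561.0538 m/s

561.0538 m/s


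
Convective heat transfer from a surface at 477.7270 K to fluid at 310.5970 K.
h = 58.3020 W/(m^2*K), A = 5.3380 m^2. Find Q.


dT = 167.1300 K
Q = 58.3020 * 5.3380 * 167.1300 = 52013.5428 W

52013.5428 W


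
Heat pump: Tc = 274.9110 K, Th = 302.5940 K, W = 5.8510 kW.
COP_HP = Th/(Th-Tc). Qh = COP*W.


COP = 302.5940 / 27.6830 = 10.9307
Qh = 10.9307 * 5.8510 = 63.9554 kW

COP = 10.9307, Qh = 63.9554 kW


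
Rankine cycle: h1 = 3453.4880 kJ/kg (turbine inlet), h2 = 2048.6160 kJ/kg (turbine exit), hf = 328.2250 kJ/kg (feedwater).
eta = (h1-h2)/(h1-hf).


W = 1404.8720 kJ/kg
Q_in = 3125.2630 kJ/kg
eta = 0.4495 = 44.9521%

eta = 44.9521%


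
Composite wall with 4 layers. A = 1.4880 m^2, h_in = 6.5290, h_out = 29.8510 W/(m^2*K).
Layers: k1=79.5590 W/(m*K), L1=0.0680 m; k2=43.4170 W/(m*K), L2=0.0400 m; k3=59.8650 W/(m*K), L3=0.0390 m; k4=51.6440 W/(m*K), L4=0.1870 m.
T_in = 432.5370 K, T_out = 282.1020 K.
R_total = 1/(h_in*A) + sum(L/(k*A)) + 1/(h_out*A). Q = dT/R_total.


R_conv_in = 1/(6.5290*1.4880) = 0.1029
R_1 = 0.0680/(79.5590*1.4880) = 0.0006
R_2 = 0.0400/(43.4170*1.4880) = 0.0006
R_3 = 0.0390/(59.8650*1.4880) = 0.0004
R_4 = 0.1870/(51.6440*1.4880) = 0.0024
R_conv_out = 1/(29.8510*1.4880) = 0.0225
R_total = 0.1295 K/W
Q = 150.4350 / 0.1295 = 1161.5701 W

R_total = 0.1295 K/W, Q = 1161.5701 W


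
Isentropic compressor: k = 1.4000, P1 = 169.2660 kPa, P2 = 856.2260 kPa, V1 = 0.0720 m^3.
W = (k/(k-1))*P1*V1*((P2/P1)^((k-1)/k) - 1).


(k-1)/k = 0.2857
(P2/P1)^exp = 1.5891
W = 3.5000 * 169.2660 * 0.0720 * (1.5891 - 1) = 25.1276 kJ

25.1276 kJ


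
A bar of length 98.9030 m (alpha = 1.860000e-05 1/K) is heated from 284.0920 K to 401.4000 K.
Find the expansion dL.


dT = 117.3080 K
dL = 1.860000e-05 * 98.9030 * 117.3080 = 0.215799 m
L_final = 99.118799 m

dL = 0.215799 m


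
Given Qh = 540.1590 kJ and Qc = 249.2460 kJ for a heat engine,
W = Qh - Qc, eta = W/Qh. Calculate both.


W = 540.1590 - 249.2460 = 290.9130 kJ
eta = 290.9130 / 540.1590 = 0.5386 = 53.8569%

W = 290.9130 kJ, eta = 53.8569%


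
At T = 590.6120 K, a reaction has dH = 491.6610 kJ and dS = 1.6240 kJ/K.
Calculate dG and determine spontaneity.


T*dS = 590.6120 * 1.6240 = 959.1539 kJ
dG = 491.6610 - 959.1539 = -467.4929 kJ (spontaneous)

dG = -467.4929 kJ, spontaneous


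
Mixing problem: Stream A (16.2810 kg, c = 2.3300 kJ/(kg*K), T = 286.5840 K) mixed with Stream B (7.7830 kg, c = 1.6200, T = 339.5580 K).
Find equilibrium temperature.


num = 15152.7901
den = 50.5432
Tf = 299.7988 K

299.7988 K


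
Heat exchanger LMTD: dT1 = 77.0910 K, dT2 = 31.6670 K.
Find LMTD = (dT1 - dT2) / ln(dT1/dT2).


dT1/dT2 = 2.4344
ln(dT1/dT2) = 0.8897
LMTD = 45.4240 / 0.8897 = 51.0548 K

51.0548 K


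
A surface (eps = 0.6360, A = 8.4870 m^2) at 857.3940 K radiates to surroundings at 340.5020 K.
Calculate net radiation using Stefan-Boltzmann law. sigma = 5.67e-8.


T^4 = 5.4041e+11
Tsurr^4 = 1.3442e+10
Q = 0.6360 * 5.67e-8 * 8.4870 * 5.2697e+11 = 161278.5408 W

161278.5408 W


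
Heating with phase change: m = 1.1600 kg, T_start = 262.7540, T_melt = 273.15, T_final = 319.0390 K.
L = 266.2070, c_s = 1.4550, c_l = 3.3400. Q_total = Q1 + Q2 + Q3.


Q1 (sensible, solid) = 1.1600 * 1.4550 * 10.3960 = 17.5464 kJ
Q2 (latent) = 1.1600 * 266.2070 = 308.8001 kJ
Q3 (sensible, liquid) = 1.1600 * 3.3400 * 45.8890 = 177.7923 kJ
Q_total = 504.1388 kJ

504.1388 kJ


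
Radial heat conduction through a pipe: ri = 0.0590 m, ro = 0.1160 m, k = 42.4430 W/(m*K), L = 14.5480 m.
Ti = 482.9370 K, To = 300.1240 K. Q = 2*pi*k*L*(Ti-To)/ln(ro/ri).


dT = 182.8130 K
ln(ro/ri) = 0.6761
Q = 2*pi*42.4430*14.5480*182.8130 / 0.6761 = 1049097.2001 W

1049097.2001 W


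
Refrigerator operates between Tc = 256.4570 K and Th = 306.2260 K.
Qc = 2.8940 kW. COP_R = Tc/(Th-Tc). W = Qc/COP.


COP = 256.4570 / 49.7690 = 5.1529
W = 2.8940 / 5.1529 = 0.5616 kW

COP = 5.1529, W = 0.5616 kW


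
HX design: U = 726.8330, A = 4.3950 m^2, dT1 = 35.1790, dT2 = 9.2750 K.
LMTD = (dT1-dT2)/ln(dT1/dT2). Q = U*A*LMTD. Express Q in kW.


LMTD = 19.4310 K
Q = 726.8330 * 4.3950 * 19.4310 = 62071.0254 W = 62.0710 kW

62.0710 kW


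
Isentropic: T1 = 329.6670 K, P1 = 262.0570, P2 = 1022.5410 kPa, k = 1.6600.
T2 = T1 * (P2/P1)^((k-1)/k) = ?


(k-1)/k = 0.3976
(P2/P1)^exp = 1.7183
T2 = 329.6670 * 1.7183 = 566.4540 K

566.4540 K


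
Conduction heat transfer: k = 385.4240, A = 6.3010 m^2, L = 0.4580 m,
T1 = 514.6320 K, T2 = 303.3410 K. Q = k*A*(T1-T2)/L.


dT = 211.2910 K
Q = 385.4240 * 6.3010 * 211.2910 / 0.4580 = 1120375.8900 W

1120375.8900 W


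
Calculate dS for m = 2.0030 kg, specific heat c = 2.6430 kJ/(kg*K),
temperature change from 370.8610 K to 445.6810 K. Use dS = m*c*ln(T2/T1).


T2/T1 = 1.2017
ln(T2/T1) = 0.1838
dS = 2.0030 * 2.6430 * 0.1838 = 0.9729 kJ/K

0.9729 kJ/K


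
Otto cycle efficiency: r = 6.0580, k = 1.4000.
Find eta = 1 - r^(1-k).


r^(k-1) = 2.0556
eta = 1 - 1/2.0556 = 0.5135 = 51.3516%

51.3516%


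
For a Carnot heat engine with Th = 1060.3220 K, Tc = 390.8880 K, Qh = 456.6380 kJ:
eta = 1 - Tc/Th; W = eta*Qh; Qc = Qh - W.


eta = 1 - 390.8880/1060.3220 = 0.6313
W = 0.6313 * 456.6380 = 288.2983 kJ
Qc = 456.6380 - 288.2983 = 168.3397 kJ

eta = 63.1350%, W = 288.2983 kJ, Qc = 168.3397 kJ


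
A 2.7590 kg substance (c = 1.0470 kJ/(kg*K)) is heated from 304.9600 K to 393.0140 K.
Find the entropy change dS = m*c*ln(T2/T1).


T2/T1 = 1.2887
ln(T2/T1) = 0.2537
dS = 2.7590 * 1.0470 * 0.2537 = 0.7328 kJ/K

0.7328 kJ/K


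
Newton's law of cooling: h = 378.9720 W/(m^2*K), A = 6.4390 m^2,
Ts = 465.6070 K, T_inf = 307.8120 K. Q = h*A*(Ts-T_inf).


dT = 157.7950 K
Q = 378.9720 * 6.4390 * 157.7950 = 385051.4707 W

385051.4707 W


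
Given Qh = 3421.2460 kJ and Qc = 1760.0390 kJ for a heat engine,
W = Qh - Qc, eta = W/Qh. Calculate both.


W = 3421.2460 - 1760.0390 = 1661.2070 kJ
eta = 1661.2070 / 3421.2460 = 0.4856 = 48.5556%

W = 1661.2070 kJ, eta = 48.5556%


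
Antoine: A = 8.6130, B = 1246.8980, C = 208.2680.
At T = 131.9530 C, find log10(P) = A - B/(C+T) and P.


C+T = 340.2210
B/(C+T) = 3.6650
log10(P) = 8.6130 - 3.6650 = 4.9480
P = 10^4.9480 = 88722.7855 mmHg

88722.7855 mmHg


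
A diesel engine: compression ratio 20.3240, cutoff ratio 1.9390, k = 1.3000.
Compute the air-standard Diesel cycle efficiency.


r^(k-1) = 2.4683
rc^k = 2.3651
eta = 0.5469 = 54.6940%

54.6940%


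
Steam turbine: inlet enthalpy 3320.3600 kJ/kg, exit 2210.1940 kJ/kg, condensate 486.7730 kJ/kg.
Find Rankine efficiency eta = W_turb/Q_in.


W = 1110.1660 kJ/kg
Q_in = 2833.5870 kJ/kg
eta = 0.3918 = 39.1788%

eta = 39.1788%


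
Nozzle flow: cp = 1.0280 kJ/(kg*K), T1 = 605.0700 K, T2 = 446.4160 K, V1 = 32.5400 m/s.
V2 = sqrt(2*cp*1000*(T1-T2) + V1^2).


dT = 158.6540 K
2*cp*1000*dT = 326192.6240
V1^2 = 1058.8516
V2 = sqrt(327251.4756) = 572.0590 m/s

572.0590 m/s


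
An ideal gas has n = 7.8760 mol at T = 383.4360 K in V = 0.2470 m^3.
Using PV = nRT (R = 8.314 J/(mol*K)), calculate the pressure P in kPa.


P = nRT/V = 7.8760 * 8.314 * 383.4360 / 0.2470
= 25107.7973 / 0.2470 = 101651.0010 Pa = 101.6510 kPa

101.6510 kPa


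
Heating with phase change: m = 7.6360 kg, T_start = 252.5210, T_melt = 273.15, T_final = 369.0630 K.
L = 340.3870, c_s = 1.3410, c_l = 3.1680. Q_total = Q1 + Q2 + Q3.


Q1 (sensible, solid) = 7.6360 * 1.3410 * 20.6290 = 211.2384 kJ
Q2 (latent) = 7.6360 * 340.3870 = 2599.1951 kJ
Q3 (sensible, liquid) = 7.6360 * 3.1680 * 95.9130 = 2320.2168 kJ
Q_total = 5130.6503 kJ

5130.6503 kJ


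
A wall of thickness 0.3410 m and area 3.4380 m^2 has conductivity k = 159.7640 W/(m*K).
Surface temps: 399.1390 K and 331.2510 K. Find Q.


dT = 67.8880 K
Q = 159.7640 * 3.4380 * 67.8880 / 0.3410 = 109351.1698 W

109351.1698 W


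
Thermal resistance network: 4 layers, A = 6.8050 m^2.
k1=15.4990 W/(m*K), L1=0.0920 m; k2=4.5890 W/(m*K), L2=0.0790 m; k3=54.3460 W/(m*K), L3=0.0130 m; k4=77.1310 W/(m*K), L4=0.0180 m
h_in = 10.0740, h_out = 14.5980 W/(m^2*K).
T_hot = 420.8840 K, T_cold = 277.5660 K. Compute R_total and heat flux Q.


R_conv_in = 1/(10.0740*6.8050) = 0.0146
R_1 = 0.0920/(15.4990*6.8050) = 0.0009
R_2 = 0.0790/(4.5890*6.8050) = 0.0025
R_3 = 0.0130/(54.3460*6.8050) = 3.5152e-05
R_4 = 0.0180/(77.1310*6.8050) = 3.4294e-05
R_conv_out = 1/(14.5980*6.8050) = 0.0101
R_total = 0.0281 K/W
Q = 143.3180 / 0.0281 = 5095.7280 W

R_total = 0.0281 K/W, Q = 5095.7280 W


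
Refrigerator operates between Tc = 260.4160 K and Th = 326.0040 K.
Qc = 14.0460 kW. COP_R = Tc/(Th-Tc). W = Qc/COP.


COP = 260.4160 / 65.5880 = 3.9705
W = 14.0460 / 3.9705 = 3.5376 kW

COP = 3.9705, W = 3.5376 kW


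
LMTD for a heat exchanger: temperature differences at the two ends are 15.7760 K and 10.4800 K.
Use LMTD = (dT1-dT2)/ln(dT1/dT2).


dT1/dT2 = 1.5053
ln(dT1/dT2) = 0.4090
LMTD = 5.2960 / 0.4090 = 12.9480 K

12.9480 K


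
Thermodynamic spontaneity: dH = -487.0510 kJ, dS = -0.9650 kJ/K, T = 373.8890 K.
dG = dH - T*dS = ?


T*dS = 373.8890 * -0.9650 = -360.8029 kJ
dG = -487.0510 + 360.8029 = -126.2481 kJ (spontaneous)

dG = -126.2481 kJ, spontaneous


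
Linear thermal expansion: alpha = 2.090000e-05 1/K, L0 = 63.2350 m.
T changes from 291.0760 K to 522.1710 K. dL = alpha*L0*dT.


dT = 231.0950 K
dL = 2.090000e-05 * 63.2350 * 231.0950 = 0.305418 m
L_final = 63.540418 m

dL = 0.305418 m


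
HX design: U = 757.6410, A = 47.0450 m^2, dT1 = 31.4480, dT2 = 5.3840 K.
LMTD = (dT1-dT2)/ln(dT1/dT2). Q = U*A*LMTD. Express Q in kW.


LMTD = 14.7679 K
Q = 757.6410 * 47.0450 * 14.7679 = 526377.0809 W = 526.3771 kW

526.3771 kW


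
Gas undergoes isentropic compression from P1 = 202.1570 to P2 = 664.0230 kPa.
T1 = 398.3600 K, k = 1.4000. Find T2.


(k-1)/k = 0.2857
(P2/P1)^exp = 1.4047
T2 = 398.3600 * 1.4047 = 559.5585 K

559.5585 K


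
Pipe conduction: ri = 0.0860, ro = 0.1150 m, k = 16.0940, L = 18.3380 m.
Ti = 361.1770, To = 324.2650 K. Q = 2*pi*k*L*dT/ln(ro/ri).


dT = 36.9120 K
ln(ro/ri) = 0.2906
Q = 2*pi*16.0940*18.3380*36.9120 / 0.2906 = 235553.9925 W

235553.9925 W


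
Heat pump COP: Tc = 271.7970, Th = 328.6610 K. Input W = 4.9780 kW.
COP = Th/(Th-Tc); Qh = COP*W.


COP = 328.6610 / 56.8640 = 5.7798
Qh = 5.7798 * 4.9780 = 28.7717 kW

COP = 5.7798, Qh = 28.7717 kW


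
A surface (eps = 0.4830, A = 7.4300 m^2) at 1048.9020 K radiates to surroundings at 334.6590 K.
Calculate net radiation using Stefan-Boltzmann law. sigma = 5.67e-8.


T^4 = 1.2104e+12
Tsurr^4 = 1.2543e+10
Q = 0.4830 * 5.67e-8 * 7.4300 * 1.1979e+12 = 243744.4523 W

243744.4523 W


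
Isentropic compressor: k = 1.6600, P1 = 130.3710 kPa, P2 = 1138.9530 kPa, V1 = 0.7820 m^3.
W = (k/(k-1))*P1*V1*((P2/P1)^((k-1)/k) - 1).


(k-1)/k = 0.3976
(P2/P1)^exp = 2.3673
W = 2.5152 * 130.3710 * 0.7820 * (2.3673 - 1) = 350.6148 kJ

350.6148 kJ


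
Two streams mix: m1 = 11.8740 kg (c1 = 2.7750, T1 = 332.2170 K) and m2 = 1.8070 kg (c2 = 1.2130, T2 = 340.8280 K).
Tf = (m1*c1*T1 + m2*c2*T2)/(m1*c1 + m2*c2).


num = 11693.7243
den = 35.1422
Tf = 332.7541 K

332.7541 K


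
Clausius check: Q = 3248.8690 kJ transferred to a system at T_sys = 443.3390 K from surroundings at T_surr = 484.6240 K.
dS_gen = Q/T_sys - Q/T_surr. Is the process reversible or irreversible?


dS_sys = 3248.8690/443.3390 = 7.3282 kJ/K
dS_surr = -3248.8690/484.6240 = -6.7039 kJ/K
dS_gen = 7.3282 - 6.7039 = 0.6243 kJ/K (irreversible)

dS_gen = 0.6243 kJ/K, irreversible


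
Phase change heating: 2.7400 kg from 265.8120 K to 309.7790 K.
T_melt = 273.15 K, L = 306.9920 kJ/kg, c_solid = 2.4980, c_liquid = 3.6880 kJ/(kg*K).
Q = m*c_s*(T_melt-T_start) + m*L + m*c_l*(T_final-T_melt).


Q1 (sensible, solid) = 2.7400 * 2.4980 * 7.3380 = 50.2251 kJ
Q2 (latent) = 2.7400 * 306.9920 = 841.1581 kJ
Q3 (sensible, liquid) = 2.7400 * 3.6880 * 36.6290 = 370.1404 kJ
Q_total = 1261.5236 kJ

1261.5236 kJ


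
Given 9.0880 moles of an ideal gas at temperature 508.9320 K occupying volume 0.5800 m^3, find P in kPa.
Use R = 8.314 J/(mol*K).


P = nRT/V = 9.0880 * 8.314 * 508.9320 / 0.5800
= 38453.6968 / 0.5800 = 66299.4772 Pa = 66.2995 kPa

66.2995 kPa


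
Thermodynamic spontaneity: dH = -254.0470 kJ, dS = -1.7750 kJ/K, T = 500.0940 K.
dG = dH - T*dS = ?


T*dS = 500.0940 * -1.7750 = -887.6668 kJ
dG = -254.0470 + 887.6668 = 633.6198 kJ (non-spontaneous)

dG = 633.6198 kJ, non-spontaneous


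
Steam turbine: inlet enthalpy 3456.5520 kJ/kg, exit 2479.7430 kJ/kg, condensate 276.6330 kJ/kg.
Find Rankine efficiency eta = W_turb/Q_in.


W = 976.8090 kJ/kg
Q_in = 3179.9190 kJ/kg
eta = 0.3072 = 30.7180%

eta = 30.7180%


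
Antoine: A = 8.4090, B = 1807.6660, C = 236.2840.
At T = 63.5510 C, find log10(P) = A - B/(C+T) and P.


C+T = 299.8350
B/(C+T) = 6.0289
log10(P) = 8.4090 - 6.0289 = 2.3801
P = 10^2.3801 = 239.9555 mmHg

239.9555 mmHg


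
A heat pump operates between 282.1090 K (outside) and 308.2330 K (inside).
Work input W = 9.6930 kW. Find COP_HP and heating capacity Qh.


COP = 308.2330 / 26.1240 = 11.7988
Qh = 11.7988 * 9.6930 = 114.3662 kW

COP = 11.7988, Qh = 114.3662 kW


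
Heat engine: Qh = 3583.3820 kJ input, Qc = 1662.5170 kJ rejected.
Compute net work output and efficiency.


W = 3583.3820 - 1662.5170 = 1920.8650 kJ
eta = 1920.8650 / 3583.3820 = 0.5360 = 53.6048%

W = 1920.8650 kJ, eta = 53.6048%


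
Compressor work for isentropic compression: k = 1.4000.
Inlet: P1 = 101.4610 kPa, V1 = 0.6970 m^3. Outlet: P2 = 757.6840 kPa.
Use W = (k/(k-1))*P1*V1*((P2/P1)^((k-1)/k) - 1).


(k-1)/k = 0.2857
(P2/P1)^exp = 1.7762
W = 3.5000 * 101.4610 * 0.6970 * (1.7762 - 1) = 192.1110 kJ

192.1110 kJ


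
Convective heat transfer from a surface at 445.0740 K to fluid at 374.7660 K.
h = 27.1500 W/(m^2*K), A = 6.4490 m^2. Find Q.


dT = 70.3080 K
Q = 27.1500 * 6.4490 * 70.3080 = 12310.2523 W

12310.2523 W


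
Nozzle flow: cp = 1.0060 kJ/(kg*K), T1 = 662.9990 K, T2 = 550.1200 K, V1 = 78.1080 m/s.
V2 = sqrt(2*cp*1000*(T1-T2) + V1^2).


dT = 112.8790 K
2*cp*1000*dT = 227112.5480
V1^2 = 6100.8597
V2 = sqrt(233213.4077) = 482.9217 m/s

482.9217 m/s


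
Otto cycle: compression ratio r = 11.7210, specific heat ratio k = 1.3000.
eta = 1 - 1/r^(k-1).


r^(k-1) = 2.0926
eta = 1 - 1/2.0926 = 0.5221 = 52.2129%

52.2129%


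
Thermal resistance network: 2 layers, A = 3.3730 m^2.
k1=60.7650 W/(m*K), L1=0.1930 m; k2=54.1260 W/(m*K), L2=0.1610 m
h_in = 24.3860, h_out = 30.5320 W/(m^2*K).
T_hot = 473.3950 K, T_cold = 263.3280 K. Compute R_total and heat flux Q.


R_conv_in = 1/(24.3860*3.3730) = 0.0122
R_1 = 0.1930/(60.7650*3.3730) = 0.0009
R_2 = 0.1610/(54.1260*3.3730) = 0.0009
R_conv_out = 1/(30.5320*3.3730) = 0.0097
R_total = 0.0237 K/W
Q = 210.0670 / 0.0237 = 8866.8843 W

R_total = 0.0237 K/W, Q = 8866.8843 W


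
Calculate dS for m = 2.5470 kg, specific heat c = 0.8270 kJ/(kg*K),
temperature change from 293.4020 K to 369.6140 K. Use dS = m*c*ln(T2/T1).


T2/T1 = 1.2598
ln(T2/T1) = 0.2309
dS = 2.5470 * 0.8270 * 0.2309 = 0.4864 kJ/K

0.4864 kJ/K


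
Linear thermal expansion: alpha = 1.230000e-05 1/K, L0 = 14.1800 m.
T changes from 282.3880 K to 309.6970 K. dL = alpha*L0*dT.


dT = 27.3090 K
dL = 1.230000e-05 * 14.1800 * 27.3090 = 0.004763 m
L_final = 14.184763 m

dL = 0.004763 m


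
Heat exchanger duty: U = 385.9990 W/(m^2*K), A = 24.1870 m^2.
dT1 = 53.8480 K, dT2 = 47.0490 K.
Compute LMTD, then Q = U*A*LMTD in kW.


LMTD = 50.3720 K
Q = 385.9990 * 24.1870 * 50.3720 = 470281.3919 W = 470.2814 kW

470.2814 kW


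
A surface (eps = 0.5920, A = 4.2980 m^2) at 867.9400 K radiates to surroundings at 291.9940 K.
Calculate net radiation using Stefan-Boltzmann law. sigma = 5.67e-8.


T^4 = 5.6749e+11
Tsurr^4 = 7.2694e+09
Q = 0.5920 * 5.67e-8 * 4.2980 * 5.6022e+11 = 80822.2428 W

80822.2428 W


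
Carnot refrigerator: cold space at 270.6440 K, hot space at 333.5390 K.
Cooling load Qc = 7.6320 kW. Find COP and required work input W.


COP = 270.6440 / 62.8950 = 4.3031
W = 7.6320 / 4.3031 = 1.7736 kW

COP = 4.3031, W = 1.7736 kW


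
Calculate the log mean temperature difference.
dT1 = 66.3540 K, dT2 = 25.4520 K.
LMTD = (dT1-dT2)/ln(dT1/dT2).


dT1/dT2 = 2.6070
ln(dT1/dT2) = 0.9582
LMTD = 40.9020 / 0.9582 = 42.6859 K

42.6859 K


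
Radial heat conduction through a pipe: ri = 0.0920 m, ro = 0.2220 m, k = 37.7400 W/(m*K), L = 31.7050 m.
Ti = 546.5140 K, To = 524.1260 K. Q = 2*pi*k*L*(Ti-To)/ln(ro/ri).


dT = 22.3880 K
ln(ro/ri) = 0.8809
Q = 2*pi*37.7400*31.7050*22.3880 / 0.8809 = 191074.9389 W

191074.9389 W


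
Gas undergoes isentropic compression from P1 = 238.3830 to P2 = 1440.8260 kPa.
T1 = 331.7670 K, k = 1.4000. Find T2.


(k-1)/k = 0.2857
(P2/P1)^exp = 1.6720
T2 = 331.7670 * 1.6720 = 554.7178 K

554.7178 K


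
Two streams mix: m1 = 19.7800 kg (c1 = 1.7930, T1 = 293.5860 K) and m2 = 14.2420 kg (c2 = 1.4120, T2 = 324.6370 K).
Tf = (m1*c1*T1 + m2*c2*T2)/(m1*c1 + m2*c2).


num = 16940.5400
den = 55.5752
Tf = 304.8217 K

304.8217 K


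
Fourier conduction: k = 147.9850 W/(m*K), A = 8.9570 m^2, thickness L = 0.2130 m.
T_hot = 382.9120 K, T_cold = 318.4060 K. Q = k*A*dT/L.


dT = 64.5060 K
Q = 147.9850 * 8.9570 * 64.5060 / 0.2130 = 401421.6390 W

401421.6390 W


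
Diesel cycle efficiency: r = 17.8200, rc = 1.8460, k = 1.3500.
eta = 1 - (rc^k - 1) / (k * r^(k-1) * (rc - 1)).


r^(k-1) = 2.7404
rc^k = 2.2878
eta = 0.5885 = 58.8550%

58.8550%


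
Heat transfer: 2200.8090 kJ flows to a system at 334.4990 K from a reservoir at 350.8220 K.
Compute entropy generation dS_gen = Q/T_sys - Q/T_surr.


dS_sys = 2200.8090/334.4990 = 6.5794 kJ/K
dS_surr = -2200.8090/350.8220 = -6.2733 kJ/K
dS_gen = 6.5794 - 6.2733 = 0.3061 kJ/K (irreversible)

dS_gen = 0.3061 kJ/K, irreversible


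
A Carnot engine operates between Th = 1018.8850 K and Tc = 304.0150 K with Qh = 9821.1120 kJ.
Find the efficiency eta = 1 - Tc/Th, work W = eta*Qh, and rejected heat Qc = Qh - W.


eta = 1 - 304.0150/1018.8850 = 0.7016
W = 0.7016 * 9821.1120 = 6890.6877 kJ
Qc = 9821.1120 - 6890.6877 = 2930.4243 kJ

eta = 70.1620%, W = 6890.6877 kJ, Qc = 2930.4243 kJ


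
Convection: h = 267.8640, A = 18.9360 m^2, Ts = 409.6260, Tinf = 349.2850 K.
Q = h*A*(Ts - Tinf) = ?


dT = 60.3410 K
Q = 267.8640 * 18.9360 * 60.3410 = 306066.0072 W

306066.0072 W


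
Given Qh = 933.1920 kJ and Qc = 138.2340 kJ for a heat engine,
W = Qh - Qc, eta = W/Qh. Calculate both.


W = 933.1920 - 138.2340 = 794.9580 kJ
eta = 794.9580 / 933.1920 = 0.8519 = 85.1870%

W = 794.9580 kJ, eta = 85.1870%


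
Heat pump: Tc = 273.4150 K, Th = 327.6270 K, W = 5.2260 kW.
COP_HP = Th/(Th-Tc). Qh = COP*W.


COP = 327.6270 / 54.2120 = 6.0434
Qh = 6.0434 * 5.2260 = 31.5830 kW

COP = 6.0434, Qh = 31.5830 kW


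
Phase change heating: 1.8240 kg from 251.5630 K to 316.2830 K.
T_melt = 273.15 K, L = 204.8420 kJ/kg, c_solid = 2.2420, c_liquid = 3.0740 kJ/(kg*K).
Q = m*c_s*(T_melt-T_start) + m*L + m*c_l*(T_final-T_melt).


Q1 (sensible, solid) = 1.8240 * 2.2420 * 21.5870 = 88.2781 kJ
Q2 (latent) = 1.8240 * 204.8420 = 373.6318 kJ
Q3 (sensible, liquid) = 1.8240 * 3.0740 * 43.1330 = 241.8457 kJ
Q_total = 703.7556 kJ

703.7556 kJ


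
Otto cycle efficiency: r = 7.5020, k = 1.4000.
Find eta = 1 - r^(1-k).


r^(k-1) = 2.2391
eta = 1 - 1/2.2391 = 0.5534 = 55.3389%

55.3389%


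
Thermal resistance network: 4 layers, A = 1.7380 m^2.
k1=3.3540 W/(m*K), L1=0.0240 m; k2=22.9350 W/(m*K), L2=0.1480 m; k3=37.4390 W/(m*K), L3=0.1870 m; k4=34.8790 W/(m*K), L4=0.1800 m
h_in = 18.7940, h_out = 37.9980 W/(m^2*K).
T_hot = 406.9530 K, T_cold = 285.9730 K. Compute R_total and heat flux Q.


R_conv_in = 1/(18.7940*1.7380) = 0.0306
R_1 = 0.0240/(3.3540*1.7380) = 0.0041
R_2 = 0.1480/(22.9350*1.7380) = 0.0037
R_3 = 0.1870/(37.4390*1.7380) = 0.0029
R_4 = 0.1800/(34.8790*1.7380) = 0.0030
R_conv_out = 1/(37.9980*1.7380) = 0.0151
R_total = 0.0594 K/W
Q = 120.9800 / 0.0594 = 2035.6634 W

R_total = 0.0594 K/W, Q = 2035.6634 W


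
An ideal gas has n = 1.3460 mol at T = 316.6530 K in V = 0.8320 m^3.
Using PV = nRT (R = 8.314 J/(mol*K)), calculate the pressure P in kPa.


P = nRT/V = 1.3460 * 8.314 * 316.6530 / 0.8320
= 3543.5510 / 0.8320 = 4259.0757 Pa = 4.2591 kPa

4.2591 kPa


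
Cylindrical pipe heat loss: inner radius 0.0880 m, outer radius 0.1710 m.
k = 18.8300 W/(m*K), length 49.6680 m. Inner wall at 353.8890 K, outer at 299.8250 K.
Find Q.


dT = 54.0640 K
ln(ro/ri) = 0.6643
Q = 2*pi*18.8300*49.6680*54.0640 / 0.6643 = 478226.1280 W

478226.1280 W


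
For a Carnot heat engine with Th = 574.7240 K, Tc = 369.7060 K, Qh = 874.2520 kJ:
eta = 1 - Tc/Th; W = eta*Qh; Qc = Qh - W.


eta = 1 - 369.7060/574.7240 = 0.3567
W = 0.3567 * 874.2520 = 311.8669 kJ
Qc = 874.2520 - 311.8669 = 562.3851 kJ

eta = 35.6724%, W = 311.8669 kJ, Qc = 562.3851 kJ


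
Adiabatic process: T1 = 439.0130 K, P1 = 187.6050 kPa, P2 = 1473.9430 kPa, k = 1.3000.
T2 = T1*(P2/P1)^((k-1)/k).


(k-1)/k = 0.2308
(P2/P1)^exp = 1.6091
T2 = 439.0130 * 1.6091 = 706.4320 K

706.4320 K


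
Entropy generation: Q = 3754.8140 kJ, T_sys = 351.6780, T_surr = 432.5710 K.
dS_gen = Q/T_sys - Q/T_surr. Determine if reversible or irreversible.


dS_sys = 3754.8140/351.6780 = 10.6769 kJ/K
dS_surr = -3754.8140/432.5710 = -8.6802 kJ/K
dS_gen = 10.6769 - 8.6802 = 1.9966 kJ/K (irreversible)

dS_gen = 1.9966 kJ/K, irreversible


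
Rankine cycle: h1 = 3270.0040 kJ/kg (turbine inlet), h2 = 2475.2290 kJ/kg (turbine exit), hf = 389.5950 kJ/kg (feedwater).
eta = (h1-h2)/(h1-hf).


W = 794.7750 kJ/kg
Q_in = 2880.4090 kJ/kg
eta = 0.2759 = 27.5924%

eta = 27.5924%


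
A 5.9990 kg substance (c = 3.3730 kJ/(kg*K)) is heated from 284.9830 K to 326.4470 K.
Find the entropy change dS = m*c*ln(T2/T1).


T2/T1 = 1.1455
ln(T2/T1) = 0.1358
dS = 5.9990 * 3.3730 * 0.1358 = 2.7486 kJ/K

2.7486 kJ/K


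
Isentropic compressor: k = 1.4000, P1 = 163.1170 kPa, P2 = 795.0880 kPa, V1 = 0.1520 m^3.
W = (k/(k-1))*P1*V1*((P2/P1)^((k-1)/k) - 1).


(k-1)/k = 0.2857
(P2/P1)^exp = 1.5723
W = 3.5000 * 163.1170 * 0.1520 * (1.5723 - 1) = 49.6670 kJ

49.6670 kJ


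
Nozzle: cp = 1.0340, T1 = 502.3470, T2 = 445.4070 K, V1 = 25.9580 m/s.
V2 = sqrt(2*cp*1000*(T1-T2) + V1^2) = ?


dT = 56.9400 K
2*cp*1000*dT = 117751.9200
V1^2 = 673.8178
V2 = sqrt(118425.7378) = 344.1304 m/s

344.1304 m/s


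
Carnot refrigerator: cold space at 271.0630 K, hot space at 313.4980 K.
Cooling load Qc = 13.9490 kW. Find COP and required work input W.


COP = 271.0630 / 42.4350 = 6.3877
W = 13.9490 / 6.3877 = 2.1837 kW

COP = 6.3877, W = 2.1837 kW


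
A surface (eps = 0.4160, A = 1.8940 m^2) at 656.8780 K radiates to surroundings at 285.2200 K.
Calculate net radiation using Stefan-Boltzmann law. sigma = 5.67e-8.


T^4 = 1.8618e+11
Tsurr^4 = 6.6179e+09
Q = 0.4160 * 5.67e-8 * 1.8940 * 1.7956e+11 = 8021.8975 W

8021.8975 W


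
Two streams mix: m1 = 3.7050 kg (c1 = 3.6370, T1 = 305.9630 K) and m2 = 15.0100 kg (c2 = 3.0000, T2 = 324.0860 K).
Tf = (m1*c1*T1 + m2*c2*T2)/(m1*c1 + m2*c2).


num = 18716.4700
den = 58.5051
Tf = 319.9119 K

319.9119 K


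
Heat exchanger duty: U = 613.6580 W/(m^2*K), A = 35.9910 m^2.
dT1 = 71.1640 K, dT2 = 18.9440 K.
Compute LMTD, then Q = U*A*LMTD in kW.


LMTD = 39.4560 K
Q = 613.6580 * 35.9910 * 39.4560 = 871431.5849 W = 871.4316 kW

871.4316 kW


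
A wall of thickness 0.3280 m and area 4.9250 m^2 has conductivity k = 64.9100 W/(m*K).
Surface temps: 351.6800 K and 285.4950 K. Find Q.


dT = 66.1850 K
Q = 64.9100 * 4.9250 * 66.1850 / 0.3280 = 64506.5141 W

64506.5141 W


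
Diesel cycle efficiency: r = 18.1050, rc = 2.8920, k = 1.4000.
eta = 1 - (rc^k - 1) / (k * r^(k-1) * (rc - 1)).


r^(k-1) = 3.1851
rc^k = 4.4226
eta = 0.5943 = 59.4316%

59.4316%


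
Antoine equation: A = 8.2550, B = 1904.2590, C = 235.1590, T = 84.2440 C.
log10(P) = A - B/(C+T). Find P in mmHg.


C+T = 319.4030
B/(C+T) = 5.9619
log10(P) = 8.2550 - 5.9619 = 2.2931
P = 10^2.2931 = 196.3667 mmHg

196.3667 mmHg


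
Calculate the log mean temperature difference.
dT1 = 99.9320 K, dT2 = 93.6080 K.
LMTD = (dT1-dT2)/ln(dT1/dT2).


dT1/dT2 = 1.0676
ln(dT1/dT2) = 0.0654
LMTD = 6.3240 / 0.0654 = 96.7356 K

96.7356 K


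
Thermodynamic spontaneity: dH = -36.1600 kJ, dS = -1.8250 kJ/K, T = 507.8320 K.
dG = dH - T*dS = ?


T*dS = 507.8320 * -1.8250 = -926.7934 kJ
dG = -36.1600 + 926.7934 = 890.6334 kJ (non-spontaneous)

dG = 890.6334 kJ, non-spontaneous


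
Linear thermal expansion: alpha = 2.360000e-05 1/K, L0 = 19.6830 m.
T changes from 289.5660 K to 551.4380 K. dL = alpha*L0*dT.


dT = 261.8720 K
dL = 2.360000e-05 * 19.6830 * 261.8720 = 0.121644 m
L_final = 19.804644 m

dL = 0.121644 m


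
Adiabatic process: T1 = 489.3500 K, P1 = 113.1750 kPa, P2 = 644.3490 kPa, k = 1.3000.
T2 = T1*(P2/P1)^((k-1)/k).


(k-1)/k = 0.2308
(P2/P1)^exp = 1.4939
T2 = 489.3500 * 1.4939 = 731.0312 K

731.0312 K


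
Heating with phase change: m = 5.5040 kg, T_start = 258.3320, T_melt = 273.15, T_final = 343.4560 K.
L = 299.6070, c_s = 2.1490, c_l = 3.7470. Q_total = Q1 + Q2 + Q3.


Q1 (sensible, solid) = 5.5040 * 2.1490 * 14.8180 = 175.2687 kJ
Q2 (latent) = 5.5040 * 299.6070 = 1649.0369 kJ
Q3 (sensible, liquid) = 5.5040 * 3.7470 * 70.3060 = 1449.9549 kJ
Q_total = 3274.2606 kJ

3274.2606 kJ


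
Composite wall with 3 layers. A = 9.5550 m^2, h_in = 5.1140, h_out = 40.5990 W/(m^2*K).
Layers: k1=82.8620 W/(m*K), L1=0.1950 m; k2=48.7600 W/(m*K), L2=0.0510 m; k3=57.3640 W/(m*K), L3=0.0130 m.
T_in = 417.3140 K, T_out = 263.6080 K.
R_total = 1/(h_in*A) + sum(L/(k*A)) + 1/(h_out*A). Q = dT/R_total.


R_conv_in = 1/(5.1140*9.5550) = 0.0205
R_1 = 0.1950/(82.8620*9.5550) = 0.0002
R_2 = 0.0510/(48.7600*9.5550) = 0.0001
R_3 = 0.0130/(57.3640*9.5550) = 2.3718e-05
R_conv_out = 1/(40.5990*9.5550) = 0.0026
R_total = 0.0234 K/W
Q = 153.7060 / 0.0234 = 6562.4198 W

R_total = 0.0234 K/W, Q = 6562.4198 W


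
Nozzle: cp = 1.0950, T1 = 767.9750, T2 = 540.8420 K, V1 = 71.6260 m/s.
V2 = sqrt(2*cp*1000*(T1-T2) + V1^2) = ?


dT = 227.1330 K
2*cp*1000*dT = 497421.2700
V1^2 = 5130.2839
V2 = sqrt(502551.5539) = 708.9087 m/s

708.9087 m/s


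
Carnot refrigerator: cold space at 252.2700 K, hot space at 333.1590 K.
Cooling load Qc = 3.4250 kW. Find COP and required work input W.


COP = 252.2700 / 80.8890 = 3.1187
W = 3.4250 / 3.1187 = 1.0982 kW

COP = 3.1187, W = 1.0982 kW


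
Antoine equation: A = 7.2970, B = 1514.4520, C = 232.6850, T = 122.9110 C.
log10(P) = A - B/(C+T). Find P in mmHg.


C+T = 355.5960
B/(C+T) = 4.2589
log10(P) = 7.2970 - 4.2589 = 3.0381
P = 10^3.0381 = 1091.6620 mmHg

1091.6620 mmHg


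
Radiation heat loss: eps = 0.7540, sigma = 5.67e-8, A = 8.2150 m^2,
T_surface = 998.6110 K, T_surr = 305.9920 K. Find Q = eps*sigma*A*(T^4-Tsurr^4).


T^4 = 9.9446e+11
Tsurr^4 = 8.7668e+09
Q = 0.7540 * 5.67e-8 * 8.2150 * 9.8569e+11 = 346179.8507 W

346179.8507 W


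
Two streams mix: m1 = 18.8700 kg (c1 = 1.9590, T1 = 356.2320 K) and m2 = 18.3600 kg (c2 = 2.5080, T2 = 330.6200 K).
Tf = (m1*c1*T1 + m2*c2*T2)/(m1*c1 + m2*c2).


num = 28392.6091
den = 83.0132
Tf = 342.0252 K

342.0252 K


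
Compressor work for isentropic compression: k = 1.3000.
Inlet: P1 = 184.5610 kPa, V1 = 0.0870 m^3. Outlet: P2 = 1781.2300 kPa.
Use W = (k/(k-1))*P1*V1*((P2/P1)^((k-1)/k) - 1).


(k-1)/k = 0.2308
(P2/P1)^exp = 1.6874
W = 4.3333 * 184.5610 * 0.0870 * (1.6874 - 1) = 47.8270 kJ

47.8270 kJ


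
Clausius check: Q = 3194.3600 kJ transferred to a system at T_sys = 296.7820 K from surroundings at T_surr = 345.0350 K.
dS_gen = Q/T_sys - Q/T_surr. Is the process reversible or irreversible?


dS_sys = 3194.3600/296.7820 = 10.7633 kJ/K
dS_surr = -3194.3600/345.0350 = -9.2581 kJ/K
dS_gen = 10.7633 - 9.2581 = 1.5052 kJ/K (irreversible)

dS_gen = 1.5052 kJ/K, irreversible


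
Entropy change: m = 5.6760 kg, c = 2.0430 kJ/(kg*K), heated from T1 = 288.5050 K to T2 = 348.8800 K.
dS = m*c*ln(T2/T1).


T2/T1 = 1.2093
ln(T2/T1) = 0.1900
dS = 5.6760 * 2.0430 * 0.1900 = 2.2034 kJ/K

2.2034 kJ/K


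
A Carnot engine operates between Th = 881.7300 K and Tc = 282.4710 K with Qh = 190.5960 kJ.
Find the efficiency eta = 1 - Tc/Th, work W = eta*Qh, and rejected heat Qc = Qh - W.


eta = 1 - 282.4710/881.7300 = 0.6796
W = 0.6796 * 190.5960 = 129.5367 kJ
Qc = 190.5960 - 129.5367 = 61.0593 kJ

eta = 67.9640%, W = 129.5367 kJ, Qc = 61.0593 kJ
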